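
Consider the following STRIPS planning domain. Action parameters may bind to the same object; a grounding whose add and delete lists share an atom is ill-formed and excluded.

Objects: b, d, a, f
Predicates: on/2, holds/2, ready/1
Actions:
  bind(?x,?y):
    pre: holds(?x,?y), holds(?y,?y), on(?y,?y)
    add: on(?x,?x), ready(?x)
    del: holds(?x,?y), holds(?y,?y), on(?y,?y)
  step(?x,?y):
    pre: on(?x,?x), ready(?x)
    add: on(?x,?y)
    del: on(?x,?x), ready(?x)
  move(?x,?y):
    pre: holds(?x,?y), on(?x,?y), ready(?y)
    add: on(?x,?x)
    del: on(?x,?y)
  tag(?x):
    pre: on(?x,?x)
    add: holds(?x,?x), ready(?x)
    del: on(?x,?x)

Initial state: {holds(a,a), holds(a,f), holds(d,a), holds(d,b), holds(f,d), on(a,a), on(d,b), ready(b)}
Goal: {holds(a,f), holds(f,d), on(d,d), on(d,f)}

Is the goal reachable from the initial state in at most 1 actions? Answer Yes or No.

No

1. bind(d,a)  →  {holds(a,f), holds(d,b), holds(f,d), on(d,b), on(d,d), ready(b), ready(d)}
2. step(d,f)  →  {holds(a,f), holds(d,b), holds(f,d), on(d,b), on(d,f), ready(b)}
3. move(d,b)  →  {holds(a,f), holds(d,b), holds(f,d), on(d,d), on(d,f), ready(b)}
optimal plan length = 3; 3 > 1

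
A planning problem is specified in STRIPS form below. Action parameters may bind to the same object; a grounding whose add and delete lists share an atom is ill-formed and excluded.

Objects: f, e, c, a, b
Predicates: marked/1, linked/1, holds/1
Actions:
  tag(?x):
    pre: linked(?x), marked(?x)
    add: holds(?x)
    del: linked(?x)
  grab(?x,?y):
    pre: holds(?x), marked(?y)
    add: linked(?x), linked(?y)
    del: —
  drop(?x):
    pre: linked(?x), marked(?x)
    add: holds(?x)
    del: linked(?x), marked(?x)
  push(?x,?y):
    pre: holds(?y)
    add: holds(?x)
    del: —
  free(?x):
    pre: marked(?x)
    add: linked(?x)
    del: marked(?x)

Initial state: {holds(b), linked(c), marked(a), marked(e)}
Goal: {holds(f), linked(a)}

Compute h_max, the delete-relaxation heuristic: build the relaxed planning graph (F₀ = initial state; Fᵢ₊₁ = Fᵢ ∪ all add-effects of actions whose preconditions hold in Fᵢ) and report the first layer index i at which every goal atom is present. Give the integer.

F0 = init (4 atoms)
F1 = F0 ∪ {holds(a), holds(c), holds(e), holds(f), linked(a), linked(b), linked(e)}  (11 atoms)
goal ⊆ F1  ⇒  h_max = 1

1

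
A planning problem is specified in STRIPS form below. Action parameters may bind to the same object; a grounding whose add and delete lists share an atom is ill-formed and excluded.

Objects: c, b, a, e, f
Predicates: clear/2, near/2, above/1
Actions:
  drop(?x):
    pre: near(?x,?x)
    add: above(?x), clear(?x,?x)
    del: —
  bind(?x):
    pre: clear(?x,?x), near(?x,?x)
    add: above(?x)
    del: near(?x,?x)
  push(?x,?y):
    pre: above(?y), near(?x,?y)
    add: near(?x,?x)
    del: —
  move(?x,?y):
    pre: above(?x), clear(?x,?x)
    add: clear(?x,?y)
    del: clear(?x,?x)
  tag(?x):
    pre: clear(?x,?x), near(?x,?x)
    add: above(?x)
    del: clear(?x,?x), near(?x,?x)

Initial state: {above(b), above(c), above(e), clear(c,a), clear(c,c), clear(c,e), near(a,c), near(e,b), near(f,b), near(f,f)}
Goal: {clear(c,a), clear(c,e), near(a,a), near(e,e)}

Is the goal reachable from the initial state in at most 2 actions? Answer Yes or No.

Yes

1. push(a,c)  →  {above(b), above(c), above(e), clear(c,a), clear(c,c), clear(c,e), near(a,a), near(a,c), near(e,b), near(f,b), near(f,f)}
2. push(e,b)  →  {above(b), above(c), above(e), clear(c,a), clear(c,c), clear(c,e), near(a,a), near(a,c), near(e,b), near(e,e), near(f,b), near(f,f)}
optimal plan length = 2; 2 ≤ 2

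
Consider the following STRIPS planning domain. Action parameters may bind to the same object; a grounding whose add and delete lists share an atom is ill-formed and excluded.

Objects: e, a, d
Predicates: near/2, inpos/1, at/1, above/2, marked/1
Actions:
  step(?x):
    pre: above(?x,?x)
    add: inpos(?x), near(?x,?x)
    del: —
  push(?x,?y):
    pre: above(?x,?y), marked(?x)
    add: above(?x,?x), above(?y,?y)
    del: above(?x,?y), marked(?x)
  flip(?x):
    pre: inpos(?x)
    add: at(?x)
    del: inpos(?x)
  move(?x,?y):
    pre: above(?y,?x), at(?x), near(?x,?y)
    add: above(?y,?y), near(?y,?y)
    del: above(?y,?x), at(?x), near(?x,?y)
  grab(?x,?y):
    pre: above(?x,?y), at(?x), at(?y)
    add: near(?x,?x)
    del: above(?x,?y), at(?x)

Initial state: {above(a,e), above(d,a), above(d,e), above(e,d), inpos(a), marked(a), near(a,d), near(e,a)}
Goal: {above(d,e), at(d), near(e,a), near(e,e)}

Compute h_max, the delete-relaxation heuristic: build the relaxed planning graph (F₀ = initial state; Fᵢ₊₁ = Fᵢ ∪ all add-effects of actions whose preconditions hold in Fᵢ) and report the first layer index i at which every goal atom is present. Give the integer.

4

F0 = init (8 atoms)
F1 = F0 ∪ {above(a,a), above(e,e), at(a)}  (11 atoms)
F2 = F1 ∪ {above(d,d), inpos(e), near(a,a), near(d,d), near(e,e)}  (16 atoms)
F3 = F2 ∪ {at(e), inpos(d)}  (18 atoms)
F4 = F3 ∪ {at(d)}  (19 atoms)
goal ⊆ F4  ⇒  h_max = 4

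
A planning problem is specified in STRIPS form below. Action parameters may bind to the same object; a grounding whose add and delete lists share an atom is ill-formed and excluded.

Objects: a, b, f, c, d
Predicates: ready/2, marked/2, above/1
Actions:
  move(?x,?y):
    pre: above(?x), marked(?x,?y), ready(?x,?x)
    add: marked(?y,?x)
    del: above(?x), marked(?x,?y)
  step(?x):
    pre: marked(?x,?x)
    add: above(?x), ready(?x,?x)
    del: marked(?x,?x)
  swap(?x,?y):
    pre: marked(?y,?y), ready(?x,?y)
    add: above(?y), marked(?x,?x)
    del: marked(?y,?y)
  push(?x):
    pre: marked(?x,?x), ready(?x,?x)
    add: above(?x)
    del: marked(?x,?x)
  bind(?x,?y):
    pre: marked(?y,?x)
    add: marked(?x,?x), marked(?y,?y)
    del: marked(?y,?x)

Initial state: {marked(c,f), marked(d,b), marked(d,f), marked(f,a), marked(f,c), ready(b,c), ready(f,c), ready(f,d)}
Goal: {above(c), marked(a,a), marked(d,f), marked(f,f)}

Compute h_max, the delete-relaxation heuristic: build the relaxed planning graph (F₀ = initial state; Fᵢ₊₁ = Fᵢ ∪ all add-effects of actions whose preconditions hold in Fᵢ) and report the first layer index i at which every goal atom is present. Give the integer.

2

F0 = init (8 atoms)
F1 = F0 ∪ {marked(a,a), marked(b,b), marked(c,c), marked(d,d), marked(f,f)}  (13 atoms)
F2 = F1 ∪ {above(a), above(b), above(c), above(d), above(f), ready(a,a), ready(b,b), ready(c,c), ready(d,d), ready(f,f)}  (23 atoms)
goal ⊆ F2  ⇒  h_max = 2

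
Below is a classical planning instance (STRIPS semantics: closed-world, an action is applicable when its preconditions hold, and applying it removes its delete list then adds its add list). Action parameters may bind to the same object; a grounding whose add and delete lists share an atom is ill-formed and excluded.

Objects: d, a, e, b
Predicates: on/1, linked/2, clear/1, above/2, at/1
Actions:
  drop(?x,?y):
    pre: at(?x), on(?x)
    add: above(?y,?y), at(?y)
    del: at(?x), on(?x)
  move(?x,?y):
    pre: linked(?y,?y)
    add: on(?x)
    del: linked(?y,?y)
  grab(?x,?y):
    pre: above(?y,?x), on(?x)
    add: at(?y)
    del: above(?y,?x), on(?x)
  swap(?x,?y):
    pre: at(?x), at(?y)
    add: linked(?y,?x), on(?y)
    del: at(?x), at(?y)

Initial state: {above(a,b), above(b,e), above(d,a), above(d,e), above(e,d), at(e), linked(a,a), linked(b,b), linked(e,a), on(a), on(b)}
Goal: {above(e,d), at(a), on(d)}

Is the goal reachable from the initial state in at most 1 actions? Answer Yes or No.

No

1. move(d,a)  →  {above(a,b), above(b,e), above(d,a), above(d,e), above(e,d), at(e), linked(b,b), linked(e,a), on(a), on(b), on(d)}
2. grab(b,a)  →  {above(b,e), above(d,a), above(d,e), above(e,d), at(a), at(e), linked(b,b), linked(e,a), on(a), on(d)}
optimal plan length = 2; 2 > 1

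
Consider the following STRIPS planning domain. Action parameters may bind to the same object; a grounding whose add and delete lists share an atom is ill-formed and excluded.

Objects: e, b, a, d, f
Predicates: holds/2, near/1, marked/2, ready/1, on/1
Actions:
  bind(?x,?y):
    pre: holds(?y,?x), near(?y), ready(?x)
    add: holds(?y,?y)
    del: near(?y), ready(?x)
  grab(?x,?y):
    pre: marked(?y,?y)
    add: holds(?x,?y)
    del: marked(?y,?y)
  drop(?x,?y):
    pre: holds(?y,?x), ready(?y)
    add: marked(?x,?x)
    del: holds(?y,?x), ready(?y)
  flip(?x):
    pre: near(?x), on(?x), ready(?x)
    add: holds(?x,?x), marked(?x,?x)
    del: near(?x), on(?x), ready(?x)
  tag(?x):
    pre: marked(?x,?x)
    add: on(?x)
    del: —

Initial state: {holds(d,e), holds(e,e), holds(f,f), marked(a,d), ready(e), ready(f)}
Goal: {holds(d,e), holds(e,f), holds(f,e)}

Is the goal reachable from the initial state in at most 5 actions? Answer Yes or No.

Yes

1. drop(e,e)  →  {holds(d,e), holds(f,f), marked(a,d), marked(e,e), ready(f)}
2. grab(f,e)  →  {holds(d,e), holds(f,e), holds(f,f), marked(a,d), ready(f)}
3. drop(f,f)  →  {holds(d,e), holds(f,e), marked(a,d), marked(f,f)}
4. grab(e,f)  →  {holds(d,e), holds(e,f), holds(f,e), marked(a,d)}
optimal plan length = 4; 4 ≤ 5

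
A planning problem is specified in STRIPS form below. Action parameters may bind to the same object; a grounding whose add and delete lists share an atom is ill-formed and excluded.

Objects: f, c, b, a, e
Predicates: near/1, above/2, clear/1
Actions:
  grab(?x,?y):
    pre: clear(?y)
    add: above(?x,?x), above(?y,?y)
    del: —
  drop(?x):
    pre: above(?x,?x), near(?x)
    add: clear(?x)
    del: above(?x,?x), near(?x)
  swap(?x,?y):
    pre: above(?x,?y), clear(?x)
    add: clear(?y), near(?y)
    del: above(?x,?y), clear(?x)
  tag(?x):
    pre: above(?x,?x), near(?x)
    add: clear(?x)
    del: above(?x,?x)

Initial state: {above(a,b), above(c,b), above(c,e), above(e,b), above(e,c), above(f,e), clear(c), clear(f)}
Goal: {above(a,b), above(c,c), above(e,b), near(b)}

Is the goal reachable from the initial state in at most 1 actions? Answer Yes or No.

1. grab(f,c)  →  {above(a,b), above(c,b), above(c,c), above(c,e), above(e,b), above(e,c), above(f,e), above(f,f), clear(c), clear(f)}
2. swap(c,b)  →  {above(a,b), above(c,c), above(c,e), above(e,b), above(e,c), above(f,e), above(f,f), clear(b), clear(f), near(b)}
optimal plan length = 2; 2 > 1

No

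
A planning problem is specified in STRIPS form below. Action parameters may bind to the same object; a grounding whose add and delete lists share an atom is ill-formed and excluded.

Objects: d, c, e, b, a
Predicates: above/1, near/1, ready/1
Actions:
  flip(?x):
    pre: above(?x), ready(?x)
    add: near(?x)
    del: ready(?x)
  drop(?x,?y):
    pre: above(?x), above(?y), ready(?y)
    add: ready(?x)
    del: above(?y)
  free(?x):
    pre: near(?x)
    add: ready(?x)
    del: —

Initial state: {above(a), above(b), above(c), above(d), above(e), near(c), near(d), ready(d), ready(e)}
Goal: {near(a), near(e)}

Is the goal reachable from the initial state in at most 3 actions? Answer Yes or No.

1. flip(e)  →  {above(a), above(b), above(c), above(d), above(e), near(c), near(d), near(e), ready(d)}
2. drop(a,d)  →  {above(a), above(b), above(c), above(e), near(c), near(d), near(e), ready(a), ready(d)}
3. flip(a)  →  {above(a), above(b), above(c), above(e), near(a), near(c), near(d), near(e), ready(d)}
optimal plan length = 3; 3 ≤ 3

Yes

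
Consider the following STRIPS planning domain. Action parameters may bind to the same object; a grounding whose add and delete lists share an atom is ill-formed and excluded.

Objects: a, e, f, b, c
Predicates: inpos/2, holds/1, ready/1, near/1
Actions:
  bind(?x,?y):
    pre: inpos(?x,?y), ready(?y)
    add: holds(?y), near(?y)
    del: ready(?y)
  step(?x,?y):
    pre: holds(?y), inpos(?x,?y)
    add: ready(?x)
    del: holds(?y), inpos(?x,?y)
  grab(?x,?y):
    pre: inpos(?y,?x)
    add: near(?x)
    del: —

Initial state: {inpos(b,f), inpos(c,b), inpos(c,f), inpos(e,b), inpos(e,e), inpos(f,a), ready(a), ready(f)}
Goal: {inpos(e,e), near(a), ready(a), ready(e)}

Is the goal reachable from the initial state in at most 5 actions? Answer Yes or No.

1. bind(b,f)  →  {holds(f), inpos(b,f), inpos(c,b), inpos(c,f), inpos(e,b), inpos(e,e), inpos(f,a), near(f), ready(a)}
2. step(b,f)  →  {inpos(c,b), inpos(c,f), inpos(e,b), inpos(e,e), inpos(f,a), near(f), ready(a), ready(b)}
3. bind(e,b)  →  {holds(b), inpos(c,b), inpos(c,f), inpos(e,b), inpos(e,e), inpos(f,a), near(b), near(f), ready(a)}
4. step(e,b)  →  {inpos(c,b), inpos(c,f), inpos(e,e), inpos(f,a), near(b), near(f), ready(a), ready(e)}
5. grab(a,f)  →  {inpos(c,b), inpos(c,f), inpos(e,e), inpos(f,a), near(a), near(b), near(f), ready(a), ready(e)}
optimal plan length = 5; 5 ≤ 5

Yes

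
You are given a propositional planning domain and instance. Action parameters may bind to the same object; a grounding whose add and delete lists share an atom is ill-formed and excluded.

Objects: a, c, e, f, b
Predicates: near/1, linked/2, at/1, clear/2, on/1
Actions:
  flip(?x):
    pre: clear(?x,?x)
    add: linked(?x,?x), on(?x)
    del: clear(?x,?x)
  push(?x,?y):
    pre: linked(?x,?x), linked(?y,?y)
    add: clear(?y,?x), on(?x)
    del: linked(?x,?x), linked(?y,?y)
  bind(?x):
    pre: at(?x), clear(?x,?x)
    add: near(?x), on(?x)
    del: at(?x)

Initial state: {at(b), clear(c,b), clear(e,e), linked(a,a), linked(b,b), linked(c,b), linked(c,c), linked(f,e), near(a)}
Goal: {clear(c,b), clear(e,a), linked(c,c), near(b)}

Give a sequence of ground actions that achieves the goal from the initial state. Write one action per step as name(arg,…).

flip(e); push(a,e); push(b,b); bind(b)

1. flip(e)  →  {at(b), clear(c,b), linked(a,a), linked(b,b), linked(c,b), linked(c,c), linked(e,e), linked(f,e), near(a), on(e)}
2. push(a,e)  →  {at(b), clear(c,b), clear(e,a), linked(b,b), linked(c,b), linked(c,c), linked(f,e), near(a), on(a), on(e)}
3. push(b,b)  →  {at(b), clear(b,b), clear(c,b), clear(e,a), linked(c,b), linked(c,c), linked(f,e), near(a), on(a), on(b), on(e)}
4. bind(b)  →  {clear(b,b), clear(c,b), clear(e,a), linked(c,b), linked(c,c), linked(f,e), near(a), near(b), on(a), on(b), on(e)}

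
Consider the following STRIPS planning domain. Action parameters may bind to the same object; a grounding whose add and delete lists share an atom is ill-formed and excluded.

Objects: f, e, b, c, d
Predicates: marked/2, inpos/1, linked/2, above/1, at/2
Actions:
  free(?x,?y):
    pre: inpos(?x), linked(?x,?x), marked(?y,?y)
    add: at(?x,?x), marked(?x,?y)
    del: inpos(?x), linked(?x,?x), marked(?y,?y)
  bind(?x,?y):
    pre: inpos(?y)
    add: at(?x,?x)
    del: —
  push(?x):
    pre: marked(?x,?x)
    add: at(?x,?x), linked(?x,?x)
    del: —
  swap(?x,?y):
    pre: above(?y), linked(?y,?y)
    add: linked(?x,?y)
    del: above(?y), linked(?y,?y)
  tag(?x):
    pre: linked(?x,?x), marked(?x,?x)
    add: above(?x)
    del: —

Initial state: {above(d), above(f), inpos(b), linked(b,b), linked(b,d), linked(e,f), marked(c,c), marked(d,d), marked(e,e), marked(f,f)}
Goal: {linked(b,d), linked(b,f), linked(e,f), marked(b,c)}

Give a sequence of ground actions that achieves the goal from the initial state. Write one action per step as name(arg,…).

1. free(b,c)  →  {above(d), above(f), at(b,b), linked(b,d), linked(e,f), marked(b,c), marked(d,d), marked(e,e), marked(f,f)}
2. push(f)  →  {above(d), above(f), at(b,b), at(f,f), linked(b,d), linked(e,f), linked(f,f), marked(b,c), marked(d,d), marked(e,e), marked(f,f)}
3. swap(b,f)  →  {above(d), at(b,b), at(f,f), linked(b,d), linked(b,f), linked(e,f), marked(b,c), marked(d,d), marked(e,e), marked(f,f)}

free(b,c); push(f); swap(b,f)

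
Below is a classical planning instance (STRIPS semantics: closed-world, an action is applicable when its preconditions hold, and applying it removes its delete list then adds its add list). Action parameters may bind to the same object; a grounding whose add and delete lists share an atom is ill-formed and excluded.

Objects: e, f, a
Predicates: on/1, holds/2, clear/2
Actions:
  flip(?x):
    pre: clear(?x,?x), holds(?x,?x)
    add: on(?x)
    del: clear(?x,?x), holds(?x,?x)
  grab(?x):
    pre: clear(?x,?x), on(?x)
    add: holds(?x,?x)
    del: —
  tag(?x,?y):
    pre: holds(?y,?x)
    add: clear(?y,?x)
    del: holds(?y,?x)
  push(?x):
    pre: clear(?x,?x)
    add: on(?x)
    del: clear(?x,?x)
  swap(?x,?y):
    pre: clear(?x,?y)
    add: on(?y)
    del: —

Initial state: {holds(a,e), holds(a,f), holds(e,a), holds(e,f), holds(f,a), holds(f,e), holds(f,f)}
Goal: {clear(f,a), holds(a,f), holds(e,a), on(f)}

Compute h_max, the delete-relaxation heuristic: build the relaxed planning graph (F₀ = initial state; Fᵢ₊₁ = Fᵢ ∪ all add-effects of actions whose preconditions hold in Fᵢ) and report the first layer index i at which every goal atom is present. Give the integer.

F0 = init (7 atoms)
F1 = F0 ∪ {clear(a,e), clear(a,f), clear(e,a), clear(e,f), clear(f,a), clear(f,e), clear(f,f)}  (14 atoms)
F2 = F1 ∪ {on(a), on(e), on(f)}  (17 atoms)
goal ⊆ F2  ⇒  h_max = 2

2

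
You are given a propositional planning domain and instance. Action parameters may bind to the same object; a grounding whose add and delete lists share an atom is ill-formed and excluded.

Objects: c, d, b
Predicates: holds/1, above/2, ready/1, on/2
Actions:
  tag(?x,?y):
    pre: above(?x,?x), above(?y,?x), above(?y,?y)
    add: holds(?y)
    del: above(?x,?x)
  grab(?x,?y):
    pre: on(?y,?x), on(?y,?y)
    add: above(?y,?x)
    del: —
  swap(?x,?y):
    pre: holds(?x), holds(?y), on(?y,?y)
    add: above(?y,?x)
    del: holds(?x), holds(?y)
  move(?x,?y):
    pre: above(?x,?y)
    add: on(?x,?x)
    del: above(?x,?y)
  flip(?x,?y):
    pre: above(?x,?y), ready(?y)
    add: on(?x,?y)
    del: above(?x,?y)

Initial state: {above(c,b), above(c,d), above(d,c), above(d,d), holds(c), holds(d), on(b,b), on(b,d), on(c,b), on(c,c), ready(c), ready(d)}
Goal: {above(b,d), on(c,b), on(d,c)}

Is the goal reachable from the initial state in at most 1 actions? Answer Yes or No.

No

1. grab(d,b)  →  {above(b,d), above(c,b), above(c,d), above(d,c), above(d,d), holds(c), holds(d), on(b,b), on(b,d), on(c,b), on(c,c), ready(c), ready(d)}
2. flip(d,c)  →  {above(b,d), above(c,b), above(c,d), above(d,d), holds(c), holds(d), on(b,b), on(b,d), on(c,b), on(c,c), on(d,c), ready(c), ready(d)}
optimal plan length = 2; 2 > 1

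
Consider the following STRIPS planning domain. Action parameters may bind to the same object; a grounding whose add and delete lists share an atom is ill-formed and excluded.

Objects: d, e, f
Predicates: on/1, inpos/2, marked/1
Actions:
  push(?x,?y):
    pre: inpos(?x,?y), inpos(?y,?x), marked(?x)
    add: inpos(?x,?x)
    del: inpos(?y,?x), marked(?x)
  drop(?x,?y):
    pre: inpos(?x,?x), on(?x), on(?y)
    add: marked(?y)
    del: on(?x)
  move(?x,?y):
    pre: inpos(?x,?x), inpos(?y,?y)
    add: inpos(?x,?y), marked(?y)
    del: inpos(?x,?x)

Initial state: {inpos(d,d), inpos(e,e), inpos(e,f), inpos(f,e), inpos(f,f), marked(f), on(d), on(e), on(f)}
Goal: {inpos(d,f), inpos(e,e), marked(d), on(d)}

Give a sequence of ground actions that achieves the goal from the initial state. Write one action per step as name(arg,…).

1. drop(e,d)  →  {inpos(d,d), inpos(e,e), inpos(e,f), inpos(f,e), inpos(f,f), marked(d), marked(f), on(d), on(f)}
2. move(d,f)  →  {inpos(d,f), inpos(e,e), inpos(e,f), inpos(f,e), inpos(f,f), marked(d), marked(f), on(d), on(f)}

drop(e,d); move(d,f)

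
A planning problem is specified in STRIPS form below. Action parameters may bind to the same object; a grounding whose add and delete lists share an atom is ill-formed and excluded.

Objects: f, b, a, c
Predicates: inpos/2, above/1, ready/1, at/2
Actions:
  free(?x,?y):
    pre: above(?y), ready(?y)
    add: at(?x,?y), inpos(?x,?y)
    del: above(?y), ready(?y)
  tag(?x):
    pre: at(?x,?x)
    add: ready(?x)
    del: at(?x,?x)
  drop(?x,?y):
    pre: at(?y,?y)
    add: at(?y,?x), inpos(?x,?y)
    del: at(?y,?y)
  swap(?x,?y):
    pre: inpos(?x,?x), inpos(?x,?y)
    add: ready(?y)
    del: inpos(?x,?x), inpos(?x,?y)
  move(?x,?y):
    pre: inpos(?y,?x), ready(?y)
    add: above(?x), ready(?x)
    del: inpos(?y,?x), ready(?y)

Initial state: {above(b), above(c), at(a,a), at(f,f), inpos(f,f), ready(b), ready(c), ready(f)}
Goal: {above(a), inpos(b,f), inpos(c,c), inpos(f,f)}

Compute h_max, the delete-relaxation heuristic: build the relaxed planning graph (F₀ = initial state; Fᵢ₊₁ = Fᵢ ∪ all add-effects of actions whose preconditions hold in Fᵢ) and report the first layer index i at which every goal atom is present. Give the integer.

F0 = init (8 atoms)
F1 = F0 ∪ {at(a,b), at(a,c), at(a,f), at(b,b), at(b,c), at(c,b), at(c,c), at(f,a), at(f,b), at(f,c), inpos(a,b), inpos(a,c), inpos(a,f), inpos(b,a), inpos(b,b), inpos(b,c), inpos(b,f), inpos(c,a), inpos(c,b), inpos(c,c), inpos(c,f), inpos(f,a), inpos(f,b), inpos(f,c), ready(a)}  (33 atoms)
F2 = F1 ∪ {above(a), above(f), at(b,a), at(b,f), at(c,a), at(c,f)}  (39 atoms)
goal ⊆ F2  ⇒  h_max = 2

2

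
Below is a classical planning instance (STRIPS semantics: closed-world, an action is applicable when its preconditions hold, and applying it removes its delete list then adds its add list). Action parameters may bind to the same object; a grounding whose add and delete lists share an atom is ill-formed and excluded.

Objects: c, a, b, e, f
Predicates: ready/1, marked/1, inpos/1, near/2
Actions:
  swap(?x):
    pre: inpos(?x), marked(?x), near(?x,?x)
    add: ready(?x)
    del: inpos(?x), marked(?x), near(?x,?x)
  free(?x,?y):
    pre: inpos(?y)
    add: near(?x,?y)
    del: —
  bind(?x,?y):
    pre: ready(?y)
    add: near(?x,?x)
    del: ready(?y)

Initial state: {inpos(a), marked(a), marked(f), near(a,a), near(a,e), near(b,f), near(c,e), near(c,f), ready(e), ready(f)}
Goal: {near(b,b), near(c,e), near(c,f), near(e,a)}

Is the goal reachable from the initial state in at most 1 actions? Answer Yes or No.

1. free(e,a)  →  {inpos(a), marked(a), marked(f), near(a,a), near(a,e), near(b,f), near(c,e), near(c,f), near(e,a), ready(e), ready(f)}
2. bind(b,e)  →  {inpos(a), marked(a), marked(f), near(a,a), near(a,e), near(b,b), near(b,f), near(c,e), near(c,f), near(e,a), ready(f)}
optimal plan length = 2; 2 > 1

No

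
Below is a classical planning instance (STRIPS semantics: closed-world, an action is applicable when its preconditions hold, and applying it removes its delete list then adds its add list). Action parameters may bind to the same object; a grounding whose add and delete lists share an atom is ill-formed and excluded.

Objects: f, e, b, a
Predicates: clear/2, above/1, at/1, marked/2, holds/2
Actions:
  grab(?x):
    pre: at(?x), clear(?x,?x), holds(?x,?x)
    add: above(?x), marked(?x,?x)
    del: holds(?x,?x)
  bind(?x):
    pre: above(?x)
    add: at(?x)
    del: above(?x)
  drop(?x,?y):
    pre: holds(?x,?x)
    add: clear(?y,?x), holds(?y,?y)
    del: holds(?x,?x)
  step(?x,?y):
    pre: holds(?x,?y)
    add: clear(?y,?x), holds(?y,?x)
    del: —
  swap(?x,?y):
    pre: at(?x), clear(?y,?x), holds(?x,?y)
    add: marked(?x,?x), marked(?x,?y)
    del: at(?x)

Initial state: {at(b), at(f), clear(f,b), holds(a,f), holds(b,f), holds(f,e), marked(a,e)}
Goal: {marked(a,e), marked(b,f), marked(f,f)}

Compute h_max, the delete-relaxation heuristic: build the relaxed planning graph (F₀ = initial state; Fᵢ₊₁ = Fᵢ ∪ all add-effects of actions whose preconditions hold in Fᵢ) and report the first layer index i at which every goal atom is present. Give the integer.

2

F0 = init (7 atoms)
F1 = F0 ∪ {clear(e,f), clear(f,a), holds(e,f), holds(f,a), holds(f,b), marked(b,b), marked(b,f)}  (14 atoms)
F2 = F1 ∪ {clear(a,f), clear(b,f), clear(f,e), marked(f,e), marked(f,f)}  (19 atoms)
goal ⊆ F2  ⇒  h_max = 2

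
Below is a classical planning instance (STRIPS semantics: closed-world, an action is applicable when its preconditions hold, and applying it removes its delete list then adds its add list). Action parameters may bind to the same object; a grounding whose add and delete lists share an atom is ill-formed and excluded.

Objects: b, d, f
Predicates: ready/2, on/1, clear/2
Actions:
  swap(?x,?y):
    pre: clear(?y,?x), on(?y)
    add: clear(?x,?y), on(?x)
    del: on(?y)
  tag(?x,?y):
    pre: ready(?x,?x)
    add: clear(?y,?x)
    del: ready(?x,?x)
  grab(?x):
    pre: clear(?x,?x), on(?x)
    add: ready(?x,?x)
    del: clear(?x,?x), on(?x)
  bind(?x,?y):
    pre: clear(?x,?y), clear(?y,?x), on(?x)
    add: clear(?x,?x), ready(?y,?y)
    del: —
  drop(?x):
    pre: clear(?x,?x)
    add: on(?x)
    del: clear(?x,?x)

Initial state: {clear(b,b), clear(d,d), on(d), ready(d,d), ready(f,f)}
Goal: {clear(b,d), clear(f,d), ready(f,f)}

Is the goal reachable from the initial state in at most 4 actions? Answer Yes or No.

Yes

1. tag(d,b)  →  {clear(b,b), clear(b,d), clear(d,d), on(d), ready(f,f)}
2. grab(d)  →  {clear(b,b), clear(b,d), ready(d,d), ready(f,f)}
3. tag(d,f)  →  {clear(b,b), clear(b,d), clear(f,d), ready(f,f)}
optimal plan length = 3; 3 ≤ 4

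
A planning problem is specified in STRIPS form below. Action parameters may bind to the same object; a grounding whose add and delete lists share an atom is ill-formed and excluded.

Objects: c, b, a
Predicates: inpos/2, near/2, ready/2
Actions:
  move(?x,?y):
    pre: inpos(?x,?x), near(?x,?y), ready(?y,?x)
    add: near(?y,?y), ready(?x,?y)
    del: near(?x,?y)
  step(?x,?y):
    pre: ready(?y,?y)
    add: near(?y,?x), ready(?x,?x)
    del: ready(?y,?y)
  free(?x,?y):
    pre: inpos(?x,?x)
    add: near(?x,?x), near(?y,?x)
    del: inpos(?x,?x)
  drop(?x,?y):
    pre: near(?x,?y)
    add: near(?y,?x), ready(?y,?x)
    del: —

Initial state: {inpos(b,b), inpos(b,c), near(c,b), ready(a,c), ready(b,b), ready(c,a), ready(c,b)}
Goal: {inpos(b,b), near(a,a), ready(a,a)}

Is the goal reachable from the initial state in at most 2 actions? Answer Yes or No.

1. step(a,b)  →  {inpos(b,b), inpos(b,c), near(b,a), near(c,b), ready(a,a), ready(a,c), ready(c,a), ready(c,b)}
2. drop(b,a)  →  {inpos(b,b), inpos(b,c), near(a,b), near(b,a), near(c,b), ready(a,a), ready(a,b), ready(a,c), ready(c,a), ready(c,b)}
3. move(b,a)  →  {inpos(b,b), inpos(b,c), near(a,a), near(a,b), near(c,b), ready(a,a), ready(a,b), ready(a,c), ready(b,a), ready(c,a), ready(c,b)}
optimal plan length = 3; 3 > 2

No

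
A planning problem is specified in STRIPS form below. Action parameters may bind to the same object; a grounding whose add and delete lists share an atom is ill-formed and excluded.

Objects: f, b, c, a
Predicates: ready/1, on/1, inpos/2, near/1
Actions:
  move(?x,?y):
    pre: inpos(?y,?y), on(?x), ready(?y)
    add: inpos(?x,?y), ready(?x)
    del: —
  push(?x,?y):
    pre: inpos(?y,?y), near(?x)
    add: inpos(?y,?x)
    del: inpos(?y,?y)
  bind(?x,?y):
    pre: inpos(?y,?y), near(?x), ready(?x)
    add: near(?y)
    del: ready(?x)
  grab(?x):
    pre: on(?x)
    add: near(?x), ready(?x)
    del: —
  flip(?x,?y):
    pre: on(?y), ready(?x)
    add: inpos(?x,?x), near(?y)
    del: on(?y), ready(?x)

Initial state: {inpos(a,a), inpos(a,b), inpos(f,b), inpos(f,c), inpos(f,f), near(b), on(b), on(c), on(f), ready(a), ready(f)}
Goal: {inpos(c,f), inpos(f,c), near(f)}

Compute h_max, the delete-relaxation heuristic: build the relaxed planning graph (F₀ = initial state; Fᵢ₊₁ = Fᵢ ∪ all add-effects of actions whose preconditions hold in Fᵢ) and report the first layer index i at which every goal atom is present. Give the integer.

1

F0 = init (11 atoms)
F1 = F0 ∪ {inpos(b,a), inpos(b,f), inpos(c,a), inpos(c,f), inpos(f,a), near(c), near(f), ready(b), ready(c)}  (20 atoms)
goal ⊆ F1  ⇒  h_max = 1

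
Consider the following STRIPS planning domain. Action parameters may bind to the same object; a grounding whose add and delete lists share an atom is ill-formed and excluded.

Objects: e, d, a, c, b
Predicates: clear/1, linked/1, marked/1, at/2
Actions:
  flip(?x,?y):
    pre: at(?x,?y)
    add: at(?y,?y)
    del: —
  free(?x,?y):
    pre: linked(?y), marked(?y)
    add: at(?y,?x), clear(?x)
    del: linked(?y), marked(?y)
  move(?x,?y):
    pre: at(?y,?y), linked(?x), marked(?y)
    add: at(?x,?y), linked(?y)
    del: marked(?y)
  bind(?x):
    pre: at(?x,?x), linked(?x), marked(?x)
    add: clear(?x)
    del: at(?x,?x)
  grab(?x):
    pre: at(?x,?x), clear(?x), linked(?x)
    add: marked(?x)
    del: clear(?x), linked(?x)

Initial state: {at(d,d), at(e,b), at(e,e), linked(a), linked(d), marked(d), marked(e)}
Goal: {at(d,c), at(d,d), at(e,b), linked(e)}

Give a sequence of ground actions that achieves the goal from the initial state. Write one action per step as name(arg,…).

1. free(c,d)  →  {at(d,c), at(d,d), at(e,b), at(e,e), clear(c), linked(a), marked(e)}
2. move(a,e)  →  {at(a,e), at(d,c), at(d,d), at(e,b), at(e,e), clear(c), linked(a), linked(e)}

free(c,d); move(a,e)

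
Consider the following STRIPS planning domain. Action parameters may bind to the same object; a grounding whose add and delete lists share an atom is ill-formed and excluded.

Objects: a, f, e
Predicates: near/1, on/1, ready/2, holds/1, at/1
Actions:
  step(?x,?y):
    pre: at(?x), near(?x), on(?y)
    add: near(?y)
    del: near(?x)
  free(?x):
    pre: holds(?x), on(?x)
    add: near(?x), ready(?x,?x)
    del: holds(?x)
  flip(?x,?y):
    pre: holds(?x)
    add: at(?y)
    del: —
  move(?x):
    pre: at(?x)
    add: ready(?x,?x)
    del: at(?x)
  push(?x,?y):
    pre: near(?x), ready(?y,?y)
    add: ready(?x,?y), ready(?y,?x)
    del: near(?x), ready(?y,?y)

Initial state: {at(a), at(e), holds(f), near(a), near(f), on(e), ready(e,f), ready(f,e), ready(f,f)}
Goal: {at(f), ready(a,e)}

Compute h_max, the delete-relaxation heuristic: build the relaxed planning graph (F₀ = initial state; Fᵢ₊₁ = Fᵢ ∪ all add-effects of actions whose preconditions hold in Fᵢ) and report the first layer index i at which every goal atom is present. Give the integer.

2

F0 = init (9 atoms)
F1 = F0 ∪ {at(f), near(e), ready(a,a), ready(a,f), ready(e,e), ready(f,a)}  (15 atoms)
F2 = F1 ∪ {ready(a,e), ready(e,a)}  (17 atoms)
goal ⊆ F2  ⇒  h_max = 2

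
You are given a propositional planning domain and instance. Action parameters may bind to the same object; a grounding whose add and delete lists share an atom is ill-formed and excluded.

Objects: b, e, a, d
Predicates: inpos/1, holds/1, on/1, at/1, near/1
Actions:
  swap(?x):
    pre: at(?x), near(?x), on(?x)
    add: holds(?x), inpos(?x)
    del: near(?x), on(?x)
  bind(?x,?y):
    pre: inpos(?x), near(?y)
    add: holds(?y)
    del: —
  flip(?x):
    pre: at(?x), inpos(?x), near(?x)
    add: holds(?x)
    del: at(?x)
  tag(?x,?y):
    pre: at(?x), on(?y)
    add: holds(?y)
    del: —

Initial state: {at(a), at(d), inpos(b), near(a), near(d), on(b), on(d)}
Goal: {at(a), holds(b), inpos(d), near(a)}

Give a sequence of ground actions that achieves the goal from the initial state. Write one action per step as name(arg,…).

1. swap(d)  →  {at(a), at(d), holds(d), inpos(b), inpos(d), near(a), on(b)}
2. tag(a,b)  →  {at(a), at(d), holds(b), holds(d), inpos(b), inpos(d), near(a), on(b)}

swap(d); tag(a,b)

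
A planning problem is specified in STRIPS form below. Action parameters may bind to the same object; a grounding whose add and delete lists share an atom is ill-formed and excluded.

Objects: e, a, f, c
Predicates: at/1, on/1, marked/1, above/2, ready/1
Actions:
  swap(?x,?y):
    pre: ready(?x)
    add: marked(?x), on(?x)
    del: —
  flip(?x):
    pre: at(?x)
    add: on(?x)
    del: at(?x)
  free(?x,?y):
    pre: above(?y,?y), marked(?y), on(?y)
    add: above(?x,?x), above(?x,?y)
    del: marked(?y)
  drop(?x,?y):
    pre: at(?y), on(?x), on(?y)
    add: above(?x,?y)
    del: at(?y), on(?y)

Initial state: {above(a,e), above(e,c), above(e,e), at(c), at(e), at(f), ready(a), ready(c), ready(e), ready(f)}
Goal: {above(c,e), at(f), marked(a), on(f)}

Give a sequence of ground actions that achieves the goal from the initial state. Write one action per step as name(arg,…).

swap(e,e); swap(a,e); swap(f,e); free(c,e)

1. swap(e,e)  →  {above(a,e), above(e,c), above(e,e), at(c), at(e), at(f), marked(e), on(e), ready(a), ready(c), ready(e), ready(f)}
2. swap(a,e)  →  {above(a,e), above(e,c), above(e,e), at(c), at(e), at(f), marked(a), marked(e), on(a), on(e), ready(a), ready(c), ready(e), ready(f)}
3. swap(f,e)  →  {above(a,e), above(e,c), above(e,e), at(c), at(e), at(f), marked(a), marked(e), marked(f), on(a), on(e), on(f), ready(a), ready(c), ready(e), ready(f)}
4. free(c,e)  →  {above(a,e), above(c,c), above(c,e), above(e,c), above(e,e), at(c), at(e), at(f), marked(a), marked(f), on(a), on(e), on(f), ready(a), ready(c), ready(e), ready(f)}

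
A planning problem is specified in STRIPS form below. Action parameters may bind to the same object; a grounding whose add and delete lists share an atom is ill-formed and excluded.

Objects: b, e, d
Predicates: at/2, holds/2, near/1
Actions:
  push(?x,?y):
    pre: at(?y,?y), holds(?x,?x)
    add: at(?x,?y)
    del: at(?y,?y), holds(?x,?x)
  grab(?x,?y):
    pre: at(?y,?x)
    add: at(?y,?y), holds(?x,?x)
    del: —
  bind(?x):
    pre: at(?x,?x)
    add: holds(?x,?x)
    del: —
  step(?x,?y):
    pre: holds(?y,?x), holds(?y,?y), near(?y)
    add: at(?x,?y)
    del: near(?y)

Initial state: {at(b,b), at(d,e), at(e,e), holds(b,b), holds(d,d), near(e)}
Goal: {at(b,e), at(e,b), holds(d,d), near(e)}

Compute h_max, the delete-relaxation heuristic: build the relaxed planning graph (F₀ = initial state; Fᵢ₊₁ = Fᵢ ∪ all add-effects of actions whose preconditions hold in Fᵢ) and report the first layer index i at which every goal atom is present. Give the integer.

F0 = init (6 atoms)
F1 = F0 ∪ {at(b,e), at(d,b), at(d,d), holds(e,e)}  (10 atoms)
F2 = F1 ∪ {at(b,d), at(e,b), at(e,d)}  (13 atoms)
goal ⊆ F2  ⇒  h_max = 2

2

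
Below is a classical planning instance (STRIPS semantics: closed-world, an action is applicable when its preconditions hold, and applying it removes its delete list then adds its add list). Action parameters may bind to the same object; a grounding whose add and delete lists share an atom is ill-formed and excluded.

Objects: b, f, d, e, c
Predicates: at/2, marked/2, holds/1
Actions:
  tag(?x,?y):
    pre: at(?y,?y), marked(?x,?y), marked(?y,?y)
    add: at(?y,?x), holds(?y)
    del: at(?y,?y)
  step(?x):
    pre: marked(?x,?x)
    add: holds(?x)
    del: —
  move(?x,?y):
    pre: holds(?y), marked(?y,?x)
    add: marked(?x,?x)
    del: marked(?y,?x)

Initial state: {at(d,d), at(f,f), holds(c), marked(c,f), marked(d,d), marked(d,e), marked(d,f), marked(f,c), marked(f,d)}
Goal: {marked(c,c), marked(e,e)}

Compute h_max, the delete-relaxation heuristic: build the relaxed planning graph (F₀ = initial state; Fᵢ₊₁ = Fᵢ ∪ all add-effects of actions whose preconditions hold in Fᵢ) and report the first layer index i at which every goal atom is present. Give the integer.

3

F0 = init (9 atoms)
F1 = F0 ∪ {at(d,f), holds(d), marked(f,f)}  (12 atoms)
F2 = F1 ∪ {at(f,c), at(f,d), holds(f), marked(e,e)}  (16 atoms)
F3 = F2 ∪ {holds(e), marked(c,c)}  (18 atoms)
goal ⊆ F3  ⇒  h_max = 3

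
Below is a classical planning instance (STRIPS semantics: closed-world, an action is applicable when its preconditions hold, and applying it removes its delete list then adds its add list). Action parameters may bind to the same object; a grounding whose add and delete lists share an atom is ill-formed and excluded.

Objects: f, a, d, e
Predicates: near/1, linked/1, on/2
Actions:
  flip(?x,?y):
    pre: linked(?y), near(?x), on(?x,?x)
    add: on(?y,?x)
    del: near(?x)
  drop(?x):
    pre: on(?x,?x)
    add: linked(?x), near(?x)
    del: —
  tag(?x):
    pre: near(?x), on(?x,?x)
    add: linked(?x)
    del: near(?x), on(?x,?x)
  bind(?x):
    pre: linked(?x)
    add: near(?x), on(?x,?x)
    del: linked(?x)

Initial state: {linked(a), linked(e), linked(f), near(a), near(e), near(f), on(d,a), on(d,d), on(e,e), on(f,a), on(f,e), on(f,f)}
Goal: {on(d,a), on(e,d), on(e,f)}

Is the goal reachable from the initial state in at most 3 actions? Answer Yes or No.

Yes

1. flip(f,e)  →  {linked(a), linked(e), linked(f), near(a), near(e), on(d,a), on(d,d), on(e,e), on(e,f), on(f,a), on(f,e), on(f,f)}
2. drop(d)  →  {linked(a), linked(d), linked(e), linked(f), near(a), near(d), near(e), on(d,a), on(d,d), on(e,e), on(e,f), on(f,a), on(f,e), on(f,f)}
3. flip(d,e)  →  {linked(a), linked(d), linked(e), linked(f), near(a), near(e), on(d,a), on(d,d), on(e,d), on(e,e), on(e,f), on(f,a), on(f,e), on(f,f)}
optimal plan length = 3; 3 ≤ 3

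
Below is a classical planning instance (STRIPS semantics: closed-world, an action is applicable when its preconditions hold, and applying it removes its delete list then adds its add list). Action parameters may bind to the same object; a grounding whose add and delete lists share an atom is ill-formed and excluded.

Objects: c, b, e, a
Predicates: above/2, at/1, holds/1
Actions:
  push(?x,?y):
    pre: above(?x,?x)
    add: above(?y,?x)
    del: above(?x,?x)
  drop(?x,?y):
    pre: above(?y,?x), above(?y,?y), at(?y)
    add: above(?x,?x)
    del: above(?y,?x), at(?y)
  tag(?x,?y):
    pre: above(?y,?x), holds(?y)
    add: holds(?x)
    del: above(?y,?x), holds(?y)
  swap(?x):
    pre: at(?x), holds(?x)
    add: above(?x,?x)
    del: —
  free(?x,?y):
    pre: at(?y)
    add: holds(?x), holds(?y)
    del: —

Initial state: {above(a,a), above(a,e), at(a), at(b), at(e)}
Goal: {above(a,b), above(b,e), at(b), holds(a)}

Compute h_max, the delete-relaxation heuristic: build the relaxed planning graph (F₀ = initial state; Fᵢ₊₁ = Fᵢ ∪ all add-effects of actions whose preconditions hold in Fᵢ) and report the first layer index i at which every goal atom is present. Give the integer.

F0 = init (5 atoms)
F1 = F0 ∪ {above(b,a), above(c,a), above(e,a), above(e,e), holds(a), holds(b), holds(c), holds(e)}  (13 atoms)
F2 = F1 ∪ {above(b,b), above(b,e), above(c,e)}  (16 atoms)
F3 = F2 ∪ {above(a,b), above(c,b), above(e,b)}  (19 atoms)
goal ⊆ F3  ⇒  h_max = 3

3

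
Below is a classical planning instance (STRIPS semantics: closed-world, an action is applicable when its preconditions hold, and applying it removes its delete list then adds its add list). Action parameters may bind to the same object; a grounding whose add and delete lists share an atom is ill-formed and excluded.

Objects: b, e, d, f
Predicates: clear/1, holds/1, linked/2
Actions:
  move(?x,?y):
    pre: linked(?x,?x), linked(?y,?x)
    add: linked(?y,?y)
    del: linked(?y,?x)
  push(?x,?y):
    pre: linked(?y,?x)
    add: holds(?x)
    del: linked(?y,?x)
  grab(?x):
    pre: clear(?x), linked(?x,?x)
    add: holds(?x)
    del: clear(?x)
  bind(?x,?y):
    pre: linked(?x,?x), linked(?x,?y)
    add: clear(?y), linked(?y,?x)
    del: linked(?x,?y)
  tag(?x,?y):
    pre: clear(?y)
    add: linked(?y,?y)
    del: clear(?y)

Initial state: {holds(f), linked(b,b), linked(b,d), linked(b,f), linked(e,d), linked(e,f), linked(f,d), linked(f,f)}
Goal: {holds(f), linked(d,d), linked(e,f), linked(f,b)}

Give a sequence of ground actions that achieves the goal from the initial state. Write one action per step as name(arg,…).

bind(b,d); move(b,d); bind(b,f)

1. bind(b,d)  →  {clear(d), holds(f), linked(b,b), linked(b,f), linked(d,b), linked(e,d), linked(e,f), linked(f,d), linked(f,f)}
2. move(b,d)  →  {clear(d), holds(f), linked(b,b), linked(b,f), linked(d,d), linked(e,d), linked(e,f), linked(f,d), linked(f,f)}
3. bind(b,f)  →  {clear(d), clear(f), holds(f), linked(b,b), linked(d,d), linked(e,d), linked(e,f), linked(f,b), linked(f,d), linked(f,f)}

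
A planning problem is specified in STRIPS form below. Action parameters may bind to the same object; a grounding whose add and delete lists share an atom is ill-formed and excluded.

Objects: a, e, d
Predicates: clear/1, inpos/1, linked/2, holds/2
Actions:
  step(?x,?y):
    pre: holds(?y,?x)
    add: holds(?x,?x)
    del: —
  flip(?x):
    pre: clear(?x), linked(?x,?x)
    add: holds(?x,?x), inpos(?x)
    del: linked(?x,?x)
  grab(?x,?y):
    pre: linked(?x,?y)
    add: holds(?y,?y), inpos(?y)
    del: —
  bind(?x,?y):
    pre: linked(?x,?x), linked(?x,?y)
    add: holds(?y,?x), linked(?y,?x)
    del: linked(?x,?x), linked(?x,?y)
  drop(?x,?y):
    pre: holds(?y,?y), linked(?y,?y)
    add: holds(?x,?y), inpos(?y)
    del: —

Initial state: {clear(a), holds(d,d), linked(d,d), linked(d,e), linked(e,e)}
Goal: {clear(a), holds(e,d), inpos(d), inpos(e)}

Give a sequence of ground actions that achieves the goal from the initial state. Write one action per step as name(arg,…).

1. grab(e,e)  →  {clear(a), holds(d,d), holds(e,e), inpos(e), linked(d,d), linked(d,e), linked(e,e)}
2. drop(e,d)  →  {clear(a), holds(d,d), holds(e,d), holds(e,e), inpos(d), inpos(e), linked(d,d), linked(d,e), linked(e,e)}

grab(e,e); drop(e,d)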